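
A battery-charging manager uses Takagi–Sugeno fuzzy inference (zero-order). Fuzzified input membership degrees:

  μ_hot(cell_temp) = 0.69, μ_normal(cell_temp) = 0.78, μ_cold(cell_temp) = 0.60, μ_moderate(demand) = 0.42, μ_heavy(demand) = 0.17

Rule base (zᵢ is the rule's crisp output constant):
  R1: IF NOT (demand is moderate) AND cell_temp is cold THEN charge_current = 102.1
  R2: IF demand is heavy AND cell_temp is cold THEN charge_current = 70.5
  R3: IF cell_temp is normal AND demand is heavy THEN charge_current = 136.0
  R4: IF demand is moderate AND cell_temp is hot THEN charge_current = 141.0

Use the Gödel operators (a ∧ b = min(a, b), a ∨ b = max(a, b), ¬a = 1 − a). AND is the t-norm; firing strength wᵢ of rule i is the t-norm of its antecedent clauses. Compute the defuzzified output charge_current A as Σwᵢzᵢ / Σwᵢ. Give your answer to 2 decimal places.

114.58

R1 (z=102.1): ¬moderate=1−0.42=0.58, cold=0.60; AND[min(a, b)] → w = 0.58
R2 (z=70.5): heavy=0.17, cold=0.60; AND[min(a, b)] → w = 0.17
R3 (z=136.0): normal=0.78, heavy=0.17; AND[min(a, b)] → w = 0.17
R4 (z=141.0): moderate=0.42, hot=0.69; AND[min(a, b)] → w = 0.42
Weighted average = (0.58·102.1 + 0.17·70.5 + 0.17·136.0 + 0.42·141.0) / (0.58 + 0.17 + 0.17 + 0.42)
  = 153.5430 / 1.3400 = 114.58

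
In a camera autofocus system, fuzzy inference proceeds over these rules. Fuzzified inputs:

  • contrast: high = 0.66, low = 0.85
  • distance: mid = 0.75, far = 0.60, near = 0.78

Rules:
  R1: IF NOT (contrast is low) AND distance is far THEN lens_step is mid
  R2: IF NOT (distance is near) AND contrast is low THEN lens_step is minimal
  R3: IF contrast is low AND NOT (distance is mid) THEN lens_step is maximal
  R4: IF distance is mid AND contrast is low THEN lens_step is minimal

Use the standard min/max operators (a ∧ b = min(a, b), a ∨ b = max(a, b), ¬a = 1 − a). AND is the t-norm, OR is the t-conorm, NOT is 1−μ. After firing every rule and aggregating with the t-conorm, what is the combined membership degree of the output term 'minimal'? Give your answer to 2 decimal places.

0.75

R1: ¬low=1−0.85=0.15, far=0.60; AND[min(a, b)] → w = 0.15
R2: ¬near=1−0.78=0.22, low=0.85; AND[min(a, b)] → w = 0.22
R3: low=0.85, ¬mid=1−0.75=0.25; AND[min(a, b)] → w = 0.25
R4: mid=0.75, low=0.85; AND[min(a, b)] → w = 0.75
Rules with consequent 'minimal': {R2, R4} → strengths 0.22, 0.75
Aggregate via t-conorm [max(a, b)]: 0.75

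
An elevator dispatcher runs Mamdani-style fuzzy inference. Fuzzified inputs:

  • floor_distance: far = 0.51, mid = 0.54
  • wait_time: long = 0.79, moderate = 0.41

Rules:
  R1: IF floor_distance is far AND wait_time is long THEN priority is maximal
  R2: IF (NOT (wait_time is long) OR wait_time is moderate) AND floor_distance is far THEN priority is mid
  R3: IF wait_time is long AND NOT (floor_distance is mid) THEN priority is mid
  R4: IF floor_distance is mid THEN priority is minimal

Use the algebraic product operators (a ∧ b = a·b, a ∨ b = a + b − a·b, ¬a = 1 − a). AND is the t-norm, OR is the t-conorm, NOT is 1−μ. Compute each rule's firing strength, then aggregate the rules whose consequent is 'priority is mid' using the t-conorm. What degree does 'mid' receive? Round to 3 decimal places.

0.537

R1: far=0.51, long=0.79; AND[a·b] → w = 0.4029
R2: (¬long=1−0.79=0.21 OR moderate=0.41) = 0.5339; AND[a·b] with far=0.51 → w = 0.2723
R3: long=0.79, ¬mid=1−0.54=0.46; AND[a·b] → w = 0.3634
R4: mid=0.54 → w = 0.5400
Rules with consequent 'mid': {R2, R3} → strengths 0.2723, 0.3634
Aggregate via t-conorm [a + b − a·b]: 0.5367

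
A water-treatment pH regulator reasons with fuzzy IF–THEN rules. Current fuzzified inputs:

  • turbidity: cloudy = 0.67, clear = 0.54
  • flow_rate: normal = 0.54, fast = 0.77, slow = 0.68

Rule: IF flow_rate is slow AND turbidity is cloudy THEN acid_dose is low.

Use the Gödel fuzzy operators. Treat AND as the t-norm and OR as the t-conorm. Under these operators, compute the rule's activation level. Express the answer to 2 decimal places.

0.67

firing strength: slow=0.68, cloudy=0.67; AND[min(a, b)] → w = 0.67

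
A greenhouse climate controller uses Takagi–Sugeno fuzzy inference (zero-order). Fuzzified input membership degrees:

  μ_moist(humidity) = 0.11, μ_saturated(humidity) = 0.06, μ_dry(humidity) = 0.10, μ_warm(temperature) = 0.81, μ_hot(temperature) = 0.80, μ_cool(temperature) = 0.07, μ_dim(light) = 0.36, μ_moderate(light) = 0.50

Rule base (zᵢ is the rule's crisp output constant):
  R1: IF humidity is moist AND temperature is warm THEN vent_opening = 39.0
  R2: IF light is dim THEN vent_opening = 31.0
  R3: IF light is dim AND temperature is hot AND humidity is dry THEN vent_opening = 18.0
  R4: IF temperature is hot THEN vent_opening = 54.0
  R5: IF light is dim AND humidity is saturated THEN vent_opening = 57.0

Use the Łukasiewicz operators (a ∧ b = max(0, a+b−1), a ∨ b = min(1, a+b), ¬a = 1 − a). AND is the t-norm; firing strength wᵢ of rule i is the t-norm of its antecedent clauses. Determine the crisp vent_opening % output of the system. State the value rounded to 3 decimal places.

R1 (z=39.0): moist=0.11, warm=0.81; AND[max(0, a+b−1)] → w = 0.00
R2 (z=31.0): dim=0.36 → w = 0.36
R3 (z=18.0): dim=0.36, hot=0.80, dry=0.10; AND[max(0, a+b−1)] → w = 0.00
R4 (z=54.0): hot=0.80 → w = 0.80
R5 (z=57.0): dim=0.36, saturated=0.06; AND[max(0, a+b−1)] → w = 0.00
Weighted average = (0.00·39.0 + 0.36·31.0 + 0.00·18.0 + 0.80·54.0 + 0.00·57.0) / (0.00 + 0.36 + 0.00 + 0.80 + 0.00)
  = 54.3600 / 1.1600 = 46.862

46.862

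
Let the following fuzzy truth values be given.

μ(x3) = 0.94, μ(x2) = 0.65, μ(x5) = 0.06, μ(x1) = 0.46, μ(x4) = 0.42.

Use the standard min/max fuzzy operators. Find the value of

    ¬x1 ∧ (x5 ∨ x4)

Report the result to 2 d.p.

0.42

¬x1 = 1 − 0.46 = 0.54
x5 ∨ x4 = max(a, b) on (0.06, 0.42) = 0.42
¬x1 ∧ (x5 ∨ x4) = min(a, b) on (0.54, 0.42) = 0.42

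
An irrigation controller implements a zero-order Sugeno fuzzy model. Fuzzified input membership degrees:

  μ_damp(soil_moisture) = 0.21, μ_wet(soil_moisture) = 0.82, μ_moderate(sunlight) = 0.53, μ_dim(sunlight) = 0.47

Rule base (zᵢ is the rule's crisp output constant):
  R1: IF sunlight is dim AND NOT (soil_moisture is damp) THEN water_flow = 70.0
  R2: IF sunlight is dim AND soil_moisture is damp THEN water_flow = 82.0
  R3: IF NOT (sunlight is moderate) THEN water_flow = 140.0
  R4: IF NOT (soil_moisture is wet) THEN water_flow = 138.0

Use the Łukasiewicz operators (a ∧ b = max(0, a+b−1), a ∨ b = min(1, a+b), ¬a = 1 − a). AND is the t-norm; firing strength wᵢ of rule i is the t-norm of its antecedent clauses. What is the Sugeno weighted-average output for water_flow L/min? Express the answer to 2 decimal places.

119.60

R1 (z=70.0): dim=0.47, ¬damp=1−0.21=0.79; AND[max(0, a+b−1)] → w = 0.26
R2 (z=82.0): dim=0.47, damp=0.21; AND[max(0, a+b−1)] → w = 0.00
R3 (z=140.0): ¬moderate=1−0.53=0.47 → w = 0.47
R4 (z=138.0): ¬wet=1−0.82=0.18 → w = 0.18
Weighted average = (0.26·70.0 + 0.00·82.0 + 0.47·140.0 + 0.18·138.0) / (0.26 + 0.00 + 0.47 + 0.18)
  = 108.8400 / 0.9100 = 119.60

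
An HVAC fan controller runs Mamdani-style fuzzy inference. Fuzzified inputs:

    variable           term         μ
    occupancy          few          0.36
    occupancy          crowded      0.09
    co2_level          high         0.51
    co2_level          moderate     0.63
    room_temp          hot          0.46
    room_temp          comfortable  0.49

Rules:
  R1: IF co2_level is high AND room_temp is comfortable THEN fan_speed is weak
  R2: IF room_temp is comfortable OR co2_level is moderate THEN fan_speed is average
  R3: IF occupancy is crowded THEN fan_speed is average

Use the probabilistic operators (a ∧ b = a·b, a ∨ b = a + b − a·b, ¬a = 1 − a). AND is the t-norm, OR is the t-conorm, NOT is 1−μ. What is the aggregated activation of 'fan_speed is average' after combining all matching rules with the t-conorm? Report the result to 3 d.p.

R1: high=0.51, comfortable=0.49; AND[a·b] → w = 0.2499
R2: comfortable=0.49, moderate=0.63; OR[a + b − a·b] → w = 0.8113
R3: crowded=0.09 → w = 0.0900
Rules with consequent 'average': {R2, R3} → strengths 0.8113, 0.0900
Aggregate via t-conorm [a + b − a·b]: 0.8283

0.828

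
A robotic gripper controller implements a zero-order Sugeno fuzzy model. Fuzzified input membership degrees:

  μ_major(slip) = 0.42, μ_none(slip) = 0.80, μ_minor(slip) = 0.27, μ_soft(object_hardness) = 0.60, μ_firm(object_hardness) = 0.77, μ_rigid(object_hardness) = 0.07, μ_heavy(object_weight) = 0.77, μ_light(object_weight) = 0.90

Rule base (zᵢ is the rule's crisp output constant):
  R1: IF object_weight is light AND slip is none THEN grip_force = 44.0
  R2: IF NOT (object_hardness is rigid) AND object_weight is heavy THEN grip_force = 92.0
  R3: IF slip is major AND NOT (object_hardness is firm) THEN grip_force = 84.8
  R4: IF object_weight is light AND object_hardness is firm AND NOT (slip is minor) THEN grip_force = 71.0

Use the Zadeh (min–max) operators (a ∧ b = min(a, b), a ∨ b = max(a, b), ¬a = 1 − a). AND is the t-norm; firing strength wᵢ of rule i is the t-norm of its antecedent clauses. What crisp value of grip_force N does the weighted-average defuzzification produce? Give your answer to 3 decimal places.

70.108

R1 (z=44.0): light=0.90, none=0.80; AND[min(a, b)] → w = 0.80
R2 (z=92.0): ¬rigid=1−0.07=0.93, heavy=0.77; AND[min(a, b)] → w = 0.77
R3 (z=84.8): major=0.42, ¬firm=1−0.77=0.23; AND[min(a, b)] → w = 0.23
R4 (z=71.0): light=0.90, firm=0.77, ¬minor=1−0.27=0.73; AND[min(a, b)] → w = 0.73
Weighted average = (0.80·44.0 + 0.77·92.0 + 0.23·84.8 + 0.73·71.0) / (0.80 + 0.77 + 0.23 + 0.73)
  = 177.3740 / 2.5300 = 70.108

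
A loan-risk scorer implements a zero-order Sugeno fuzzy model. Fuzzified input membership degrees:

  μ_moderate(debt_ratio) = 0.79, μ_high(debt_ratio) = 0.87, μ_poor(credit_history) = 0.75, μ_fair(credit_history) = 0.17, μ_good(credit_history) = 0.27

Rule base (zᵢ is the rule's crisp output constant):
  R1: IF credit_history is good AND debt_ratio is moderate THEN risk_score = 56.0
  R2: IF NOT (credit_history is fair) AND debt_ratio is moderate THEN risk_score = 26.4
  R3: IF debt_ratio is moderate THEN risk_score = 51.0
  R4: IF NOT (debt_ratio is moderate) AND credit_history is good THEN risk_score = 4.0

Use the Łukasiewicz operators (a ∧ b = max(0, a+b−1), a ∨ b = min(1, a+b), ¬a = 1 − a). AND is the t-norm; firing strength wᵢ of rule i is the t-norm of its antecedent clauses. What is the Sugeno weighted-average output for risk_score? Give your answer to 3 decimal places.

40.829

R1 (z=56.0): good=0.27, moderate=0.79; AND[max(0, a+b−1)] → w = 0.06
R2 (z=26.4): ¬fair=1−0.17=0.83, moderate=0.79; AND[max(0, a+b−1)] → w = 0.62
R3 (z=51.0): moderate=0.79 → w = 0.79
R4 (z=4.0): ¬moderate=1−0.79=0.21, good=0.27; AND[max(0, a+b−1)] → w = 0.00
Weighted average = (0.06·56.0 + 0.62·26.4 + 0.79·51.0 + 0.00·4.0) / (0.06 + 0.62 + 0.79 + 0.00)
  = 60.0180 / 1.4700 = 40.829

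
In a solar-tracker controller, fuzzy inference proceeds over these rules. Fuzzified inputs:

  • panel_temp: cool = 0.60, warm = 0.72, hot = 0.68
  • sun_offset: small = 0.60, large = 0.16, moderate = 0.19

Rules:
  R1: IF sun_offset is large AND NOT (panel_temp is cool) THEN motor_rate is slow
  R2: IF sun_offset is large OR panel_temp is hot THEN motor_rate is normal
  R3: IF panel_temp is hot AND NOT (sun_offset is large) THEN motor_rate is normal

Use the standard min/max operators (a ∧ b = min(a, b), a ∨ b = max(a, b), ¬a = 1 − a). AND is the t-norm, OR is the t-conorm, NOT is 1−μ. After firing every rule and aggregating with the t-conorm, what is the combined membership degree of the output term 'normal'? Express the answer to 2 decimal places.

R1: large=0.16, ¬cool=1−0.60=0.40; AND[min(a, b)] → w = 0.16
R2: large=0.16, hot=0.68; OR[max(a, b)] → w = 0.68
R3: hot=0.68, ¬large=1−0.16=0.84; AND[min(a, b)] → w = 0.68
Rules with consequent 'normal': {R2, R3} → strengths 0.68, 0.68
Aggregate via t-conorm [max(a, b)]: 0.68

0.68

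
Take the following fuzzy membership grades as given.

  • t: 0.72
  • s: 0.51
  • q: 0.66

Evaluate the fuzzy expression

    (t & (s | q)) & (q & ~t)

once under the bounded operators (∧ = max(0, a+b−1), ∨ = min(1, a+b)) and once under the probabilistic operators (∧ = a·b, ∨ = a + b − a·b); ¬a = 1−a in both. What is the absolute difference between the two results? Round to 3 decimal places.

0.111

Under bounded:
  s | q = min(1, a+b) on (0.51, 0.66) = 1.00
  t & (s | q) = max(0, a+b−1) on (0.72, 1.00) = 0.72
  ~t = 1 − 0.72 = 0.28
  q & ~t = max(0, a+b−1) on (0.66, 0.28) = 0.00
  (t & (s | q)) & (q & ~t) = max(0, a+b−1) on (0.72, 0.00) = 0.00
  → value = 0.0000
Under probabilistic:
  s | q = a + b − a·b on (0.5100, 0.6600) = 0.8334
  t & (s | q) = a·b on (0.7200, 0.8334) = 0.6000
  ~t = 1 − 0.7200 = 0.2800
  q & ~t = a·b on (0.6600, 0.2800) = 0.1848
  (t & (s | q)) & (q & ~t) = a·b on (0.6000, 0.1848) = 0.1109
  → value = 0.1109
|0.0000 − 0.1109| = 0.111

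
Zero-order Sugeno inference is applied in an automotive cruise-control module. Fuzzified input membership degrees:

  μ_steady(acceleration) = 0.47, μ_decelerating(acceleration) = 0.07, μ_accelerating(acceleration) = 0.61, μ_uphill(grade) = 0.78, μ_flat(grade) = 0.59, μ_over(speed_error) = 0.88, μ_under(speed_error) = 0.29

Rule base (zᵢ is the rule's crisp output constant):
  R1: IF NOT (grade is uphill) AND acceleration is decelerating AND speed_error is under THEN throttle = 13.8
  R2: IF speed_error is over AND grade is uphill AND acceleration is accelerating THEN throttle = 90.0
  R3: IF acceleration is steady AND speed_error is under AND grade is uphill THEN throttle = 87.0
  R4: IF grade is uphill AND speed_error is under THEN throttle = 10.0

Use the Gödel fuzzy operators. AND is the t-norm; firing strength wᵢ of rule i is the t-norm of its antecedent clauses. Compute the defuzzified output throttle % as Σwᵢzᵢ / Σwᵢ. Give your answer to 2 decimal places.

66.66

R1 (z=13.8): ¬uphill=1−0.78=0.22, decelerating=0.07, under=0.29; AND[min(a, b)] → w = 0.07
R2 (z=90.0): over=0.88, uphill=0.78, accelerating=0.61; AND[min(a, b)] → w = 0.61
R3 (z=87.0): steady=0.47, under=0.29, uphill=0.78; AND[min(a, b)] → w = 0.29
R4 (z=10.0): uphill=0.78, under=0.29; AND[min(a, b)] → w = 0.29
Weighted average = (0.07·13.8 + 0.61·90.0 + 0.29·87.0 + 0.29·10.0) / (0.07 + 0.61 + 0.29 + 0.29)
  = 83.9960 / 1.2600 = 66.66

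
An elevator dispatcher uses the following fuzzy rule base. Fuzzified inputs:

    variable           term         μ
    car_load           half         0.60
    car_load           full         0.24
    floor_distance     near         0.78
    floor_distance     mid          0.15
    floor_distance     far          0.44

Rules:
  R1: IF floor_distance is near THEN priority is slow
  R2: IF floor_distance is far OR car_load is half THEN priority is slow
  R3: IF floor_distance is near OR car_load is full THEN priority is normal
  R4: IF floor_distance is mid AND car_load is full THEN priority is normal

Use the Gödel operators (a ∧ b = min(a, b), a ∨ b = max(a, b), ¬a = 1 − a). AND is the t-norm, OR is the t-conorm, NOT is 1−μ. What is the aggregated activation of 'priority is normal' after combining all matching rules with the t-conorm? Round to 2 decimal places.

0.78

R1: near=0.78 → w = 0.78
R2: far=0.44, half=0.60; OR[max(a, b)] → w = 0.60
R3: near=0.78, full=0.24; OR[max(a, b)] → w = 0.78
R4: mid=0.15, full=0.24; AND[min(a, b)] → w = 0.15
Rules with consequent 'normal': {R3, R4} → strengths 0.78, 0.15
Aggregate via t-conorm [max(a, b)]: 0.78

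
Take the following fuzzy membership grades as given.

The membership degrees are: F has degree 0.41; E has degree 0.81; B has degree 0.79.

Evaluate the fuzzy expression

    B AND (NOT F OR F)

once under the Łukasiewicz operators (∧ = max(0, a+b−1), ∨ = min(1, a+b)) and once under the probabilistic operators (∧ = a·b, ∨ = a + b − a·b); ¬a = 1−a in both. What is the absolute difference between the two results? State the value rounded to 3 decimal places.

0.191

Under Łukasiewicz:
  NOT F = 1 − 0.41 = 0.59
  NOT F OR F = min(1, a+b) on (0.59, 0.41) = 1.00
  B AND (NOT F OR F) = max(0, a+b−1) on (0.79, 1.00) = 0.79
  → value = 0.7900
Under probabilistic:
  NOT F = 1 − 0.4100 = 0.5900
  NOT F OR F = a + b − a·b on (0.5900, 0.4100) = 0.7581
  B AND (NOT F OR F) = a·b on (0.7900, 0.7581) = 0.5989
  → value = 0.5989
|0.7900 − 0.5989| = 0.191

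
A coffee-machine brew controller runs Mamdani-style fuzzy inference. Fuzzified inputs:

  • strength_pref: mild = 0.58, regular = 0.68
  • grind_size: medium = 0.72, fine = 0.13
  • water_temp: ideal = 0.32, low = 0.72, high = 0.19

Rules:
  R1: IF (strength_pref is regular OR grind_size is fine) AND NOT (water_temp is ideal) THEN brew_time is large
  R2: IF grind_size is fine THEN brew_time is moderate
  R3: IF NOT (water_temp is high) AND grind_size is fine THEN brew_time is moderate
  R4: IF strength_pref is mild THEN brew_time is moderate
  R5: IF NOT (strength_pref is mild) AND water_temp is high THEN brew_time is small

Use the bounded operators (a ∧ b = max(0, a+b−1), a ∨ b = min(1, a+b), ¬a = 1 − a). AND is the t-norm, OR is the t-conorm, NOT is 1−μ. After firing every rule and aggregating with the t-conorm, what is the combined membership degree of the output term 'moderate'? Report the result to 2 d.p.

0.71

R1: (regular=0.68 OR fine=0.13) = 0.81; AND[max(0, a+b−1)] with ¬ideal=1−0.32=0.68 → w = 0.49
R2: fine=0.13 → w = 0.13
R3: ¬high=1−0.19=0.81, fine=0.13; AND[max(0, a+b−1)] → w = 0.00
R4: mild=0.58 → w = 0.58
R5: ¬mild=1−0.58=0.42, high=0.19; AND[max(0, a+b−1)] → w = 0.00
Rules with consequent 'moderate': {R2, R3, R4} → strengths 0.13, 0.00, 0.58
Aggregate via t-conorm [min(1, a+b)]: 0.71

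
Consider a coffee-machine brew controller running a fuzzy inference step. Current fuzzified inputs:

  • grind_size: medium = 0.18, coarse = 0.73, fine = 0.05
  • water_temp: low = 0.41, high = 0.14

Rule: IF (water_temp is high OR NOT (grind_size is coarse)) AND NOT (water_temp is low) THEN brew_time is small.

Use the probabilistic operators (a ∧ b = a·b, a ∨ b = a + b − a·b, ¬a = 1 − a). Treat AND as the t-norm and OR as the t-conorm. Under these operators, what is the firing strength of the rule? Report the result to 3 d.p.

0.220

firing strength: (high=0.14 OR ¬coarse=1−0.73=0.27) = 0.3722; AND[a·b] with ¬low=1−0.41=0.59 → w = 0.2196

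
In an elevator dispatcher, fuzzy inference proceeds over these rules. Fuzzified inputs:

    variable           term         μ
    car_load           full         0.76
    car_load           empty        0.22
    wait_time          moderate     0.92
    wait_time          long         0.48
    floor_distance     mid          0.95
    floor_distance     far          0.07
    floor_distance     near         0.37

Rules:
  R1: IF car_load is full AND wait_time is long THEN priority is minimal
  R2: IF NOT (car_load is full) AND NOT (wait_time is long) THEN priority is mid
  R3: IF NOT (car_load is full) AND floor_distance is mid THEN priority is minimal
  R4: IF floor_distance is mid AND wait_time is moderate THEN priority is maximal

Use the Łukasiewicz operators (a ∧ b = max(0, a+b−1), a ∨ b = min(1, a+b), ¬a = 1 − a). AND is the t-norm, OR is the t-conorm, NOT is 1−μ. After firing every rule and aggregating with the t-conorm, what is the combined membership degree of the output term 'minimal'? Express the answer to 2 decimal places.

R1: full=0.76, long=0.48; AND[max(0, a+b−1)] → w = 0.24
R2: ¬full=1−0.76=0.24, ¬long=1−0.48=0.52; AND[max(0, a+b−1)] → w = 0.00
R3: ¬full=1−0.76=0.24, mid=0.95; AND[max(0, a+b−1)] → w = 0.19
R4: mid=0.95, moderate=0.92; AND[max(0, a+b−1)] → w = 0.87
Rules with consequent 'minimal': {R1, R3} → strengths 0.24, 0.19
Aggregate via t-conorm [min(1, a+b)]: 0.43

0.43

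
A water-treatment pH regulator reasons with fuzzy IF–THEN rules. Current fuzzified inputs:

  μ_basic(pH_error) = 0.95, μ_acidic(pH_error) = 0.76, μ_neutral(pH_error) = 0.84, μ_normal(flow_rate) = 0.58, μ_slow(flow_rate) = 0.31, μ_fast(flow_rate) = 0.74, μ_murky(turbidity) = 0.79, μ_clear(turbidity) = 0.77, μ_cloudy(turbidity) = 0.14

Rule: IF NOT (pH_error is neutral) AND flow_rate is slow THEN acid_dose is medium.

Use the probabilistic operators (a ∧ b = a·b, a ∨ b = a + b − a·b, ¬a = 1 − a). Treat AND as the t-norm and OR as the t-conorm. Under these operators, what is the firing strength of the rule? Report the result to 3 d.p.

firing strength: ¬neutral=1−0.84=0.16, slow=0.31; AND[a·b] → w = 0.0496

0.050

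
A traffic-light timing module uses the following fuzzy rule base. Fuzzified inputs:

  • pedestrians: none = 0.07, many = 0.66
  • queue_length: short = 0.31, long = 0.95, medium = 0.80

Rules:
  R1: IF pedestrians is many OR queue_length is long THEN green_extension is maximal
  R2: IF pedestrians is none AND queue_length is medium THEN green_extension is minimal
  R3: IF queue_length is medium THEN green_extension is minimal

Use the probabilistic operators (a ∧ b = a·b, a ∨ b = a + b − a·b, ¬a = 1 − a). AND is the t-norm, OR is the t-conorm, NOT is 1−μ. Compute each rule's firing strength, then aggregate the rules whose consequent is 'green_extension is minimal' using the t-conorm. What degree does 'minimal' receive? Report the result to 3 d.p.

0.811

R1: many=0.66, long=0.95; OR[a + b − a·b] → w = 0.9830
R2: none=0.07, medium=0.80; AND[a·b] → w = 0.0560
R3: medium=0.80 → w = 0.8000
Rules with consequent 'minimal': {R2, R3} → strengths 0.0560, 0.8000
Aggregate via t-conorm [a + b − a·b]: 0.8112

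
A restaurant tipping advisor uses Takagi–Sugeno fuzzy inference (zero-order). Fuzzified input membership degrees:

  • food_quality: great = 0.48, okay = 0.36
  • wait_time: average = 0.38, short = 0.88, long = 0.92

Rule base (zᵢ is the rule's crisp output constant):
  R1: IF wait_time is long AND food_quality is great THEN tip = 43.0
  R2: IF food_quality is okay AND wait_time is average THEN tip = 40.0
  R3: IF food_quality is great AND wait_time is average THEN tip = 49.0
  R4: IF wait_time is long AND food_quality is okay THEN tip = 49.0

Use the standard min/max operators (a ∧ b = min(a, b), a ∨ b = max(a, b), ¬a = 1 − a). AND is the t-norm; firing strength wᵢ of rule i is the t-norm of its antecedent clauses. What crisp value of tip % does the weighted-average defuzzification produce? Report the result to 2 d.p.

R1 (z=43.0): long=0.92, great=0.48; AND[min(a, b)] → w = 0.48
R2 (z=40.0): okay=0.36, average=0.38; AND[min(a, b)] → w = 0.36
R3 (z=49.0): great=0.48, average=0.38; AND[min(a, b)] → w = 0.38
R4 (z=49.0): long=0.92, okay=0.36; AND[min(a, b)] → w = 0.36
Weighted average = (0.48·43.0 + 0.36·40.0 + 0.38·49.0 + 0.36·49.0) / (0.48 + 0.36 + 0.38 + 0.36)
  = 71.3000 / 1.5800 = 45.13

45.13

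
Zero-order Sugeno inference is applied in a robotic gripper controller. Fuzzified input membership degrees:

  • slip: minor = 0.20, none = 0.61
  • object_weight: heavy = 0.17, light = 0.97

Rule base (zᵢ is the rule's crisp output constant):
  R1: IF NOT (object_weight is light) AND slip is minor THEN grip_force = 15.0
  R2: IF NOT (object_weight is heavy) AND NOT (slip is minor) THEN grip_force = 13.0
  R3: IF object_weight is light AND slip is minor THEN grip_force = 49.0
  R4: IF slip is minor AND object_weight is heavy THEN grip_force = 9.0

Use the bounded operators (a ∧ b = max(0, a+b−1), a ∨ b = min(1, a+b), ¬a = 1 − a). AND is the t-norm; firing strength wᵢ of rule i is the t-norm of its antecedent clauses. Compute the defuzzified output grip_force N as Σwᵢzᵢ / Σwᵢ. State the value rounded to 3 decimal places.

R1 (z=15.0): ¬light=1−0.97=0.03, minor=0.20; AND[max(0, a+b−1)] → w = 0.00
R2 (z=13.0): ¬heavy=1−0.17=0.83, ¬minor=1−0.20=0.80; AND[max(0, a+b−1)] → w = 0.63
R3 (z=49.0): light=0.97, minor=0.20; AND[max(0, a+b−1)] → w = 0.17
R4 (z=9.0): minor=0.20, heavy=0.17; AND[max(0, a+b−1)] → w = 0.00
Weighted average = (0.00·15.0 + 0.63·13.0 + 0.17·49.0 + 0.00·9.0) / (0.00 + 0.63 + 0.17 + 0.00)
  = 16.5200 / 0.8000 = 20.650

20.650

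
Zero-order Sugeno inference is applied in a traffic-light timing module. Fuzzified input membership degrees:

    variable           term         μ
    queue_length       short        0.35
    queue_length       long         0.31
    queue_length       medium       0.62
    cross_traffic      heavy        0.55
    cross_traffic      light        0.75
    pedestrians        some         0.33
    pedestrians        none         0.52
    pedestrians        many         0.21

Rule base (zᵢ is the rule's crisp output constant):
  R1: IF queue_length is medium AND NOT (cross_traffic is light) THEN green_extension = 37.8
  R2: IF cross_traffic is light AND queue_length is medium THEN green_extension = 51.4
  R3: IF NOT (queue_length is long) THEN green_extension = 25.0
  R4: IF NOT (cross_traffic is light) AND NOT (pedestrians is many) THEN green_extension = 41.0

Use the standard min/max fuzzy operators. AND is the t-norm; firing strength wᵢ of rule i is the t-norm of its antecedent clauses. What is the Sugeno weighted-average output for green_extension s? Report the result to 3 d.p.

38.021

R1 (z=37.8): medium=0.62, ¬light=1−0.75=0.25; AND[min(a, b)] → w = 0.25
R2 (z=51.4): light=0.75, medium=0.62; AND[min(a, b)] → w = 0.62
R3 (z=25.0): ¬long=1−0.31=0.69 → w = 0.69
R4 (z=41.0): ¬light=1−0.75=0.25, ¬many=1−0.21=0.79; AND[min(a, b)] → w = 0.25
Weighted average = (0.25·37.8 + 0.62·51.4 + 0.69·25.0 + 0.25·41.0) / (0.25 + 0.62 + 0.69 + 0.25)
  = 68.8180 / 1.8100 = 38.021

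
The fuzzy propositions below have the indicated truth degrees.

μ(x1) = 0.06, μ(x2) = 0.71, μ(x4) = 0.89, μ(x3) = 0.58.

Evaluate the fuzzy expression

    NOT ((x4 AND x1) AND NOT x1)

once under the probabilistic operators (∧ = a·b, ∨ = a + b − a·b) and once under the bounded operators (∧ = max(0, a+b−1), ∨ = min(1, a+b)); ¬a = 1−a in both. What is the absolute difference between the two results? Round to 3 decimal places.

0.050

Under probabilistic:
  x4 AND x1 = a·b on (0.8900, 0.0600) = 0.0534
  NOT x1 = 1 − 0.0600 = 0.9400
  (x4 AND x1) AND NOT x1 = a·b on (0.0534, 0.9400) = 0.0502
  NOT ((x4 AND x1) AND NOT x1) = 1 − 0.0502 = 0.9498
  → value = 0.9498
Under bounded:
  x4 AND x1 = max(0, a+b−1) on (0.89, 0.06) = 0.00
  NOT x1 = 1 − 0.06 = 0.94
  (x4 AND x1) AND NOT x1 = max(0, a+b−1) on (0.00, 0.94) = 0.00
  NOT ((x4 AND x1) AND NOT x1) = 1 − 0.00 = 1.00
  → value = 1.0000
|0.9498 − 1.0000| = 0.050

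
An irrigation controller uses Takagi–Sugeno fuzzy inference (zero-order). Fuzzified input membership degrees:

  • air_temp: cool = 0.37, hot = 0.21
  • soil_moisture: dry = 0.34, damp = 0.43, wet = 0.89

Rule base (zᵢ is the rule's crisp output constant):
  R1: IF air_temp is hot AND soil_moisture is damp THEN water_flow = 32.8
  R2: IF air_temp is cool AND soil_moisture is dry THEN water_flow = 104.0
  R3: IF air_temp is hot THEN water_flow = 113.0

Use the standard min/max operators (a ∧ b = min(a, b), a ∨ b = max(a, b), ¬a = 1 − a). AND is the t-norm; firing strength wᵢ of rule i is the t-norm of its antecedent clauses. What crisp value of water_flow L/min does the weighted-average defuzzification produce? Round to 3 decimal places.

86.813

R1 (z=32.8): hot=0.21, damp=0.43; AND[min(a, b)] → w = 0.21
R2 (z=104.0): cool=0.37, dry=0.34; AND[min(a, b)] → w = 0.34
R3 (z=113.0): hot=0.21 → w = 0.21
Weighted average = (0.21·32.8 + 0.34·104.0 + 0.21·113.0) / (0.21 + 0.34 + 0.21)
  = 65.9780 / 0.7600 = 86.813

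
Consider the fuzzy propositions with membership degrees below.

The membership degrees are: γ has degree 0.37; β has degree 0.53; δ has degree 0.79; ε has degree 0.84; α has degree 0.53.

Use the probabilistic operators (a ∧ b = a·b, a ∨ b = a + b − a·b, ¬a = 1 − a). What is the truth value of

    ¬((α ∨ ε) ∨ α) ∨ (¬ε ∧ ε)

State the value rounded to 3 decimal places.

α ∨ ε = a + b − a·b on (0.5300, 0.8400) = 0.9248
(α ∨ ε) ∨ α = a + b − a·b on (0.9248, 0.5300) = 0.9647
¬((α ∨ ε) ∨ α) = 1 − 0.9647 = 0.0353
¬ε = 1 − 0.8400 = 0.1600
¬ε ∧ ε = a·b on (0.1600, 0.8400) = 0.1344
¬((α ∨ ε) ∨ α) ∨ (¬ε ∧ ε) = a + b − a·b on (0.0353, 0.1344) = 0.1650

0.165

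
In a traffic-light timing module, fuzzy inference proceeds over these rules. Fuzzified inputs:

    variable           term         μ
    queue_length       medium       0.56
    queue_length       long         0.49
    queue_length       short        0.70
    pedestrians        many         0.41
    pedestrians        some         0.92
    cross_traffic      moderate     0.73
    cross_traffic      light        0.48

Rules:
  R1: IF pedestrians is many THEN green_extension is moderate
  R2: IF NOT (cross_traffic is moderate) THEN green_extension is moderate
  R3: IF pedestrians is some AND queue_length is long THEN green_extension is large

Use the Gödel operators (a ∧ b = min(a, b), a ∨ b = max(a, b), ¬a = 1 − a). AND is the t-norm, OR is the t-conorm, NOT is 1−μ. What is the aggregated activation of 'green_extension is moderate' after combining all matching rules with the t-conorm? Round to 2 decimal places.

0.41

R1: many=0.41 → w = 0.41
R2: ¬moderate=1−0.73=0.27 → w = 0.27
R3: some=0.92, long=0.49; AND[min(a, b)] → w = 0.49
Rules with consequent 'moderate': {R1, R2} → strengths 0.41, 0.27
Aggregate via t-conorm [max(a, b)]: 0.41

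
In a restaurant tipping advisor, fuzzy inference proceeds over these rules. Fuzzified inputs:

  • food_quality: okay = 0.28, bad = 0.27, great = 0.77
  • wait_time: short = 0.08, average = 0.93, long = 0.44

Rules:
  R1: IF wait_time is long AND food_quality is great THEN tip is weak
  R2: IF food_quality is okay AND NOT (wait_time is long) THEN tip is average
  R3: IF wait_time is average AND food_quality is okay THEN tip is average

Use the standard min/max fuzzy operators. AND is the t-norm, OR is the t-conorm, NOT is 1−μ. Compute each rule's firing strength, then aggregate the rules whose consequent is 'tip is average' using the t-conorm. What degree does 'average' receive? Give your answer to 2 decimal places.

R1: long=0.44, great=0.77; AND[min(a, b)] → w = 0.44
R2: okay=0.28, ¬long=1−0.44=0.56; AND[min(a, b)] → w = 0.28
R3: average=0.93, okay=0.28; AND[min(a, b)] → w = 0.28
Rules with consequent 'average': {R2, R3} → strengths 0.28, 0.28
Aggregate via t-conorm [max(a, b)]: 0.28

0.28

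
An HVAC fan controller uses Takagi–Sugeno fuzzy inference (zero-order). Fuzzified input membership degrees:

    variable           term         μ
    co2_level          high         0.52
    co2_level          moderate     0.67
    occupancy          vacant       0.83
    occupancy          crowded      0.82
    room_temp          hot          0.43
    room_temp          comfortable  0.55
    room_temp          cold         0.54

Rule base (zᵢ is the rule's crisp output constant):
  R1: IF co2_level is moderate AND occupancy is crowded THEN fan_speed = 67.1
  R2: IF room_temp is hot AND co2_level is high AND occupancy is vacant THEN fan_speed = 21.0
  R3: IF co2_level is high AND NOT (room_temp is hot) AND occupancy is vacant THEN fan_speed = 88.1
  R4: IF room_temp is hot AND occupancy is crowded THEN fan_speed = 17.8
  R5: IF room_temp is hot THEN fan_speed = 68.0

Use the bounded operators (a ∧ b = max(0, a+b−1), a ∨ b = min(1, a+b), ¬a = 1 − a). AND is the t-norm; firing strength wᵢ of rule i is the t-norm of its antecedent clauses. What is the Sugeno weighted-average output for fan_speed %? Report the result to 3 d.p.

56.897

R1 (z=67.1): moderate=0.67, crowded=0.82; AND[max(0, a+b−1)] → w = 0.49
R2 (z=21.0): hot=0.43, high=0.52, vacant=0.83; AND[max(0, a+b−1)] → w = 0.00
R3 (z=88.1): high=0.52, ¬hot=1−0.43=0.57, vacant=0.83; AND[max(0, a+b−1)] → w = 0.00
R4 (z=17.8): hot=0.43, crowded=0.82; AND[max(0, a+b−1)] → w = 0.25
R5 (z=68.0): hot=0.43 → w = 0.43
Weighted average = (0.49·67.1 + 0.00·21.0 + 0.00·88.1 + 0.25·17.8 + 0.43·68.0) / (0.49 + 0.00 + 0.00 + 0.25 + 0.43)
  = 66.5690 / 1.1700 = 56.897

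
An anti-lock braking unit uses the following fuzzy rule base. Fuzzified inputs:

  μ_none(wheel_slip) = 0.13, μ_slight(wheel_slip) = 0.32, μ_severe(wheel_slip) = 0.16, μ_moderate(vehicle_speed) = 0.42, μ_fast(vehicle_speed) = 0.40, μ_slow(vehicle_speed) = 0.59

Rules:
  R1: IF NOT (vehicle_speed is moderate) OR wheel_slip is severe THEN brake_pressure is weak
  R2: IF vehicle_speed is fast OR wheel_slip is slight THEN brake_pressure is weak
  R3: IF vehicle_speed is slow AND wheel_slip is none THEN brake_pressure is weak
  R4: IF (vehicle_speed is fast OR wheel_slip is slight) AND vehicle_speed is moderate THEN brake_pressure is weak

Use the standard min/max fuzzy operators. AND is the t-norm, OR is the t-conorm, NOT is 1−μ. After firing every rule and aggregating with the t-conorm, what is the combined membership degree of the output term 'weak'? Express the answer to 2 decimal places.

R1: ¬moderate=1−0.42=0.58, severe=0.16; OR[max(a, b)] → w = 0.58
R2: fast=0.40, slight=0.32; OR[max(a, b)] → w = 0.40
R3: slow=0.59, none=0.13; AND[min(a, b)] → w = 0.13
R4: (fast=0.40 OR slight=0.32) = 0.40; AND[min(a, b)] with moderate=0.42 → w = 0.40
Rules with consequent 'weak': {R1, R2, R3, R4} → strengths 0.58, 0.40, 0.13, 0.40
Aggregate via t-conorm [max(a, b)]: 0.58

0.58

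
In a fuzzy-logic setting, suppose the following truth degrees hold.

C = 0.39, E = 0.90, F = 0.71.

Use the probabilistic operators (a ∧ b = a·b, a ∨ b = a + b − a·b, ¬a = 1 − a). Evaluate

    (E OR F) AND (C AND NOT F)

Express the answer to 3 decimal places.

0.110

E OR F = a + b − a·b on (0.9000, 0.7100) = 0.9710
NOT F = 1 − 0.7100 = 0.2900
C AND NOT F = a·b on (0.3900, 0.2900) = 0.1131
(E OR F) AND (C AND NOT F) = a·b on (0.9710, 0.1131) = 0.1098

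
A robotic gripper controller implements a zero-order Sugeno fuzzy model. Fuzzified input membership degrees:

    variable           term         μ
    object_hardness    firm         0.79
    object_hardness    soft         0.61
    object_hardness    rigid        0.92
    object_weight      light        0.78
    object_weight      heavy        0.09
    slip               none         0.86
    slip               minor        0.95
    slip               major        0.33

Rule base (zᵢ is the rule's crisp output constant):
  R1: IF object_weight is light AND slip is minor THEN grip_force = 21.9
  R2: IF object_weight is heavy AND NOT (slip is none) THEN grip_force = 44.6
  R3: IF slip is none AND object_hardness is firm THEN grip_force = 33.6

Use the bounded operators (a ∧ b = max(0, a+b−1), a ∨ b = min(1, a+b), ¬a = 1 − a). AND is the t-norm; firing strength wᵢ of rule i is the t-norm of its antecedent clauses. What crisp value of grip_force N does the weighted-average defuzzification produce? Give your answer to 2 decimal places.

R1 (z=21.9): light=0.78, minor=0.95; AND[max(0, a+b−1)] → w = 0.73
R2 (z=44.6): heavy=0.09, ¬none=1−0.86=0.14; AND[max(0, a+b−1)] → w = 0.00
R3 (z=33.6): none=0.86, firm=0.79; AND[max(0, a+b−1)] → w = 0.65
Weighted average = (0.73·21.9 + 0.00·44.6 + 0.65·33.6) / (0.73 + 0.00 + 0.65)
  = 37.8270 / 1.3800 = 27.41

27.41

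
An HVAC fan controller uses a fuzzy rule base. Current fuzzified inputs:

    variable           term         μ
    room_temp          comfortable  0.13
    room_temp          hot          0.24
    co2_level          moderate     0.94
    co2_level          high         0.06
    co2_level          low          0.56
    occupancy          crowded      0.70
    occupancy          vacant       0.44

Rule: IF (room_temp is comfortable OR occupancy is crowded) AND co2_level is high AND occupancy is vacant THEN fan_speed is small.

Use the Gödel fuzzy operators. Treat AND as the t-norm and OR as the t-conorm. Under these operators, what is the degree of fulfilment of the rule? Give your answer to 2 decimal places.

firing strength: (comfortable=0.13 OR crowded=0.70) = 0.70; AND[min(a, b)] with high=0.06, vacant=0.44 → w = 0.06

0.06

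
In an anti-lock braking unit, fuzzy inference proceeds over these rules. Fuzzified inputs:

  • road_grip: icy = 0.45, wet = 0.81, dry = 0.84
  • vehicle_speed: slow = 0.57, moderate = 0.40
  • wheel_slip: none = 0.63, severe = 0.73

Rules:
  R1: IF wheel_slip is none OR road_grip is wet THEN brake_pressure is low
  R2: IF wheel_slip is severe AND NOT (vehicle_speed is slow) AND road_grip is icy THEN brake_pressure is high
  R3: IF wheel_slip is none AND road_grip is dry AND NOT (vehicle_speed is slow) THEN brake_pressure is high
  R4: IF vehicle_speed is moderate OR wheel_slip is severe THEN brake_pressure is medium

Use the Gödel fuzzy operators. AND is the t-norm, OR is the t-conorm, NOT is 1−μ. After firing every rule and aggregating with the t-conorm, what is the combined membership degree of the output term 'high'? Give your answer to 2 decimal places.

R1: none=0.63, wet=0.81; OR[max(a, b)] → w = 0.81
R2: severe=0.73, ¬slow=1−0.57=0.43, icy=0.45; AND[min(a, b)] → w = 0.43
R3: none=0.63, dry=0.84, ¬slow=1−0.57=0.43; AND[min(a, b)] → w = 0.43
R4: moderate=0.40, severe=0.73; OR[max(a, b)] → w = 0.73
Rules with consequent 'high': {R2, R3} → strengths 0.43, 0.43
Aggregate via t-conorm [max(a, b)]: 0.43

0.43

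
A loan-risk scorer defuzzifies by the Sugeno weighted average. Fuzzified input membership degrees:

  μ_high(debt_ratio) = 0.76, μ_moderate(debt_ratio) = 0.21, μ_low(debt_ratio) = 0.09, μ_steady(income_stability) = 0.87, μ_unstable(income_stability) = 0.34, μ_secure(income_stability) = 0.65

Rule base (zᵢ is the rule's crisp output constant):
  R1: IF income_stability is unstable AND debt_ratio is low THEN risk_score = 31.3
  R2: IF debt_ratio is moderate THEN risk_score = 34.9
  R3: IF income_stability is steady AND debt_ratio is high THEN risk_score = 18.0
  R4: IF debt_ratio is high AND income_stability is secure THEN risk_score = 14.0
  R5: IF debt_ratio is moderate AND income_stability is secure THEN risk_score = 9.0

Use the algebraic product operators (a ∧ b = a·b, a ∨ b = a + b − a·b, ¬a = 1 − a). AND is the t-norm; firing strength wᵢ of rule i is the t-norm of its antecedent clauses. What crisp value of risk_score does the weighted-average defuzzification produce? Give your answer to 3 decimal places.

18.490

R1 (z=31.3): unstable=0.34, low=0.09; AND[a·b] → w = 0.0306
R2 (z=34.9): moderate=0.21 → w = 0.2100
R3 (z=18.0): steady=0.87, high=0.76; AND[a·b] → w = 0.6612
R4 (z=14.0): high=0.76, secure=0.65; AND[a·b] → w = 0.4940
R5 (z=9.0): moderate=0.21, secure=0.65; AND[a·b] → w = 0.1365
Weighted average = (0.0306·31.3 + 0.2100·34.9 + 0.6612·18.0 + 0.4940·14.0 + 0.1365·9.0) / (0.0306 + 0.2100 + 0.6612 + 0.4940 + 0.1365)
  = 28.3329 / 1.5323 = 18.490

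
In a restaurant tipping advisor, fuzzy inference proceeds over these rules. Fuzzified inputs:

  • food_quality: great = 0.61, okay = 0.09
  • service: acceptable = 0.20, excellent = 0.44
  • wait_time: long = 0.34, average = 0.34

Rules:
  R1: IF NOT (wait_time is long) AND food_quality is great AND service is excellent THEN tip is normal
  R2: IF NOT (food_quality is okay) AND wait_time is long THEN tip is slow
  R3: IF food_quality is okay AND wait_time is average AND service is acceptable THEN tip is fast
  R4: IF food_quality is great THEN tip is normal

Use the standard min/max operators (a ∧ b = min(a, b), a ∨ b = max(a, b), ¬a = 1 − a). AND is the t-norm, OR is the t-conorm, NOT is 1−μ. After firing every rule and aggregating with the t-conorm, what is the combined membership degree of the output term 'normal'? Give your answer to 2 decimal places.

R1: ¬long=1−0.34=0.66, great=0.61, excellent=0.44; AND[min(a, b)] → w = 0.44
R2: ¬okay=1−0.09=0.91, long=0.34; AND[min(a, b)] → w = 0.34
R3: okay=0.09, average=0.34, acceptable=0.20; AND[min(a, b)] → w = 0.09
R4: great=0.61 → w = 0.61
Rules with consequent 'normal': {R1, R4} → strengths 0.44, 0.61
Aggregate via t-conorm [max(a, b)]: 0.61

0.61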